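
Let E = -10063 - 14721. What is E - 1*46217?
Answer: -71001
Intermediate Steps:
E = -24784
E - 1*46217 = -24784 - 1*46217 = -24784 - 46217 = -71001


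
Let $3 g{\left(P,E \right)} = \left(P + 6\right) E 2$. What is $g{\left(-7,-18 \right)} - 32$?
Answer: $-20$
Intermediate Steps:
$g{\left(P,E \right)} = \frac{2 E \left(6 + P\right)}{3}$ ($g{\left(P,E \right)} = \frac{\left(P + 6\right) E 2}{3} = \frac{\left(6 + P\right) E 2}{3} = \frac{E \left(6 + P\right) 2}{3} = \frac{2 E \left(6 + P\right)}{3}$)
$g{\left(-7,-18 \right)} - 32 = \frac{2}{3} \left(-18\right) \left(6 - 7\right) - 32 = \frac{2}{3} \left(-18\right) \left(-1\right) - 32 = 12 - 32 = -20$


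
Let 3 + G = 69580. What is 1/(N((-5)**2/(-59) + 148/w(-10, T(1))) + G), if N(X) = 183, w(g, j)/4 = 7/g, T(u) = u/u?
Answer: 1/69760 ≈ 1.4335e-5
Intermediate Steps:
G = 69577 (G = -3 + 69580 = 69577)
T(u) = 1
w(g, j) = 28/g (w(g, j) = 4*(7/g) = 28/g)
1/(N((-5)**2/(-59) + 148/w(-10, T(1))) + G) = 1/(183 + 69577) = 1/69760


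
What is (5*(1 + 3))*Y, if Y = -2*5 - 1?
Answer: -220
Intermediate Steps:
Y = -11 (Y = -10 - 1 = -11)
(5*(1 + 3))*Y = (5*(1 + 3))*(-11) = (5*4)*(-11) = 20*(-11) = -220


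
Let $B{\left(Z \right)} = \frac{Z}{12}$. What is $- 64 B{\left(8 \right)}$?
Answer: $- \frac{128}{3} \approx -42.667$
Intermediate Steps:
$B{\left(Z \right)} = \frac{Z}{12}$ ($B{\left(Z \right)} = Z \frac{1}{12} = \frac{Z}{12}$)
$- 64 B{\left(8 \right)} = - 64 \cdot \frac{1}{12} \cdot 8 = \left(-64\right) \frac{2}{3} = - \frac{128}{3}$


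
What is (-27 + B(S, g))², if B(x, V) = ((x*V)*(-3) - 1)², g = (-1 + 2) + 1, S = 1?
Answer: 484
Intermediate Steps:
g = 2 (g = 1 + 1 = 2)
B(x, V) = (-1 - 3*V*x)² (B(x, V) = ((V*x)*(-3) - 1)² = (-3*V*x - 1)² = (-1 - 3*V*x)²)
(-27 + B(S, g))² = (-27 + (1 + 3*2*1)²)² = (-27 + (1 + 6)²)² = (-27 + 7²)² = (-27 + 49)² = 22² = 484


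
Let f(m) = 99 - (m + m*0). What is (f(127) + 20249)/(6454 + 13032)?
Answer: 20221/19486 ≈ 1.0377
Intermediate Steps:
f(m) = 99 - m (f(m) = 99 - (m + 0) = 99 - m)
(f(127) + 20249)/(6454 + 13032) = ((99 - 1*127) + 20249)/(6454 + 13032) = ((99 - 127) + 20249)/19486 = (-28 + 20249)*(1/19486) = 20221*(1/19486) = 20221/19486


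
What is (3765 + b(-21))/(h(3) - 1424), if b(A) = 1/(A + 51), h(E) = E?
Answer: -112951/42630 ≈ -2.6496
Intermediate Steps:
b(A) = 1/(51 + A)
(3765 + b(-21))/(h(3) - 1424) = (3765 + 1/(51 - 21))/(3 - 1424) = (3765 + 1/30)/(-1421) = (3765 + 1/30)*(-1/1421) = (112951/30)*(-1/1421) = -112951/42630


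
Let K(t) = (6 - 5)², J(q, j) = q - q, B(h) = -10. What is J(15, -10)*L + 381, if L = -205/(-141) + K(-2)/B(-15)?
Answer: 381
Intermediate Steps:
J(q, j) = 0
K(t) = 1 (K(t) = 1² = 1)
L = 1909/1410 (L = -205/(-141) + 1/(-10) = -205*(-1/141) + 1*(-⅒) = 205/141 - ⅒ = 1909/1410 ≈ 1.3539)
J(15, -10)*L + 381 = 0*(1909/1410) + 381 = 0 + 381 = 381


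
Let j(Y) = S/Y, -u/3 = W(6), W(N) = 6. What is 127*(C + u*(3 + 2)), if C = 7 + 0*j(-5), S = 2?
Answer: -10541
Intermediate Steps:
u = -18 (u = -3*6 = -18)
j(Y) = 2/Y
C = 7 (C = 7 + 0*(2/(-5)) = 7 + 0*(2*(-⅕)) = 7 + 0*(-⅖) = 7 + 0 = 7)
127*(C + u*(3 + 2)) = 127*(7 - 18*(3 + 2)) = 127*(7 - 18*5) = 127*(7 - 90) = 127*(-83) = -10541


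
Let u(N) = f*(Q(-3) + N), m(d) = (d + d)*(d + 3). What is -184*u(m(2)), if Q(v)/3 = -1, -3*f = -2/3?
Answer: -6256/9 ≈ -695.11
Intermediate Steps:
f = 2/9 (f = -(-2)/(3*3) = -⅓*(-⅔) = 2/9 ≈ 0.22222)
Q(v) = -3 (Q(v) = 3*(-1) = -3)
m(d) = 2*d*(3 + d) (m(d) = (2*d)*(3 + d) = 2*d*(3 + d))
u(N) = -⅔ + 2*N/9 (u(N) = 2*(-3 + N)/9 = -⅔ + 2*N/9)
-184*u(m(2)) = -184*(-⅔ + 2*(2*2*(3 + 2))/9) = -184*(-⅔ + 2*(2*2*5)/9) = -184*(-⅔ + (2/9)*20) = -184*(-⅔ + 40/9) = -184*34/9 = -6256/9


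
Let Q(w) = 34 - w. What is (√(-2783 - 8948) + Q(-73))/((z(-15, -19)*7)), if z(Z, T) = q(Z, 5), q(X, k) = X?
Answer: -107/105 - I*√11731/105 ≈ -1.019 - 1.0315*I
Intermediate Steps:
z(Z, T) = Z
(√(-2783 - 8948) + Q(-73))/((z(-15, -19)*7)) = (√(-2783 - 8948) + (34 - 1*(-73)))/((-15*7)) = (√(-11731) + (34 + 73))/(-105) = (I*√11731 + 107)*(-1/105) = (107 + I*√11731)*(-1/105) = -107/105 - I*√11731/105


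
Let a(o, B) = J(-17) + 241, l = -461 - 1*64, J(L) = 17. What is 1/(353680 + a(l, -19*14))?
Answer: 1/353938 ≈ 2.8254e-6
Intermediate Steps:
l = -525 (l = -461 - 64 = -525)
a(o, B) = 258 (a(o, B) = 17 + 241 = 258)
1/(353680 + a(l, -19*14)) = 1/(353680 + 258) = 1/353938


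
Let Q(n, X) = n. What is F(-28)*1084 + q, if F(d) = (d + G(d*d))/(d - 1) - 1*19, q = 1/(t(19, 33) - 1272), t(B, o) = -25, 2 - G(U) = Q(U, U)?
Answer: 364140503/37613 ≈ 9681.2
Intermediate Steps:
G(U) = 2 - U
q = -1/1297 (q = 1/(-25 - 1272) = 1/(-1297) = -1/1297 ≈ -0.00077101)
F(d) = -19 + (2 + d - d²)/(-1 + d) (F(d) = (d + (2 - d*d))/(d - 1) - 1*19 = (d + (2 - d²))/(-1 + d) - 19 = (2 + d - d²)/(-1 + d) - 19 = -19 + (2 + d - d²)/(-1 + d))
F(-28)*1084 + q = ((21 - 1*(-28)² - 18*(-28))/(-1 - 28))*1084 - 1/1297 = ((21 - 1*784 + 504)/(-29))*1084 - 1/1297 = -(21 - 784 + 504)/29*1084 - 1/1297 = -1/29*(-259)*1084 - 1/1297 = (259/29)*1084 - 1/1297 = 280756/29 - 1/1297 = 364140503/37613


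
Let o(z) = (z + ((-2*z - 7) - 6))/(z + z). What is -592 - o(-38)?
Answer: -44967/76 ≈ -591.67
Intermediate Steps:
o(z) = (-13 - z)/(2*z) (o(z) = (z + ((-7 - 2*z) - 6))/((2*z)) = (z + (-13 - 2*z))*(1/(2*z)) = (-13 - z)*(1/(2*z)) = (-13 - z)/(2*z))
-592 - o(-38) = -592 - (-13 - 1*(-38))/(2*(-38)) = -592 - (-1)*(-13 + 38)/(2*38) = -592 - (-1)*25/(2*38) = -592 - 1*(-25/76) = -592 + 25/76 = -44967/76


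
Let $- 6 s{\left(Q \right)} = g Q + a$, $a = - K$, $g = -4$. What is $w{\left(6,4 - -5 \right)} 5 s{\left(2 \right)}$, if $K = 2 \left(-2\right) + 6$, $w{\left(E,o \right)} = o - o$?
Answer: $0$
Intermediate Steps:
$w{\left(E,o \right)} = 0$
$K = 2$ ($K = -4 + 6 = 2$)
$a = -2$ ($a = \left(-1\right) 2 = -2$)
$s{\left(Q \right)} = \frac{1}{3} + \frac{2 Q}{3}$ ($s{\left(Q \right)} = - \frac{- 4 Q - 2}{6} = - \frac{-2 - 4 Q}{6} = \frac{1}{3} + \frac{2 Q}{3}$)
$w{\left(6,4 - -5 \right)} 5 s{\left(2 \right)} = 0 \cdot 5 \left(\frac{1}{3} + \frac{2}{3} \cdot 2\right) = 0 \left(\frac{1}{3} + \frac{4}{3}\right) = 0 \cdot \frac{5}{3} = 0$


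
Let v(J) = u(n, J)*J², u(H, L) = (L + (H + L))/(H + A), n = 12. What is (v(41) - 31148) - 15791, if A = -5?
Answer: -170559/7 ≈ -24366.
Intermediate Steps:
u(H, L) = (H + 2*L)/(-5 + H) (u(H, L) = (L + (H + L))/(H - 5) = (H + 2*L)/(-5 + H))
v(J) = J²*(12/7 + 2*J/7) (v(J) = ((12 + 2*J)/(-5 + 12))*J² = ((12 + 2*J)/7)*J² = (12/7 + 2*J/7)*J² = J²*(12/7 + 2*J/7))
(v(41) - 31148) - 15791 = ((2/7)*41²*(6 + 41) - 31148) - 15791 = ((2/7)*1681*47 - 31148) - 15791 = (158014/7 - 31148) - 15791 = -60022/7 - 15791 = -170559/7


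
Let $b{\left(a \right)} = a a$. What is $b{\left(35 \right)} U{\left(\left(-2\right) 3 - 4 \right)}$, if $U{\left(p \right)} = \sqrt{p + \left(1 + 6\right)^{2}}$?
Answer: $1225 \sqrt{39} \approx 7650.1$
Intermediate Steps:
$b{\left(a \right)} = a^{2}$
$U{\left(p \right)} = \sqrt{49 + p}$ ($U{\left(p \right)} = \sqrt{p + 7^{2}} = \sqrt{p + 49} = \sqrt{49 + p}$)
$b{\left(35 \right)} U{\left(\left(-2\right) 3 - 4 \right)} = 35^{2} \sqrt{49 - 10} = 1225 \sqrt{49 - 10} = 1225 \sqrt{39}$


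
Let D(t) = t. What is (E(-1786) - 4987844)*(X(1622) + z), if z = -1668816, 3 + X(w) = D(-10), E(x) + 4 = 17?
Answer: 8323837019899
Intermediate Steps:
E(x) = 13 (E(x) = -4 + 17 = 13)
X(w) = -13 (X(w) = -3 - 10 = -13)
(E(-1786) - 4987844)*(X(1622) + z) = (13 - 4987844)*(-13 - 1668816) = -4987831*(-1668829) = 8323837019899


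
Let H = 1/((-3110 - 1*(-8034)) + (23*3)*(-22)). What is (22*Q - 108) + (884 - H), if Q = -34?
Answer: 95367/3406 ≈ 28.000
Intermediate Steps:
H = 1/3406 (H = 1/((-3110 + 8034) + 69*(-22)) = 1/(4924 - 1518) = 1/3406 ≈ 0.00029360)
(22*Q - 108) + (884 - H) = (22*(-34) - 108) + (884 - 1*1/3406) = (-748 - 108) + (884 - 1/3406) = -856 + 3010903/3406 = 95367/3406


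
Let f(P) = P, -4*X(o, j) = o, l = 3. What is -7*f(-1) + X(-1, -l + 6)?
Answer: 29/4 ≈ 7.2500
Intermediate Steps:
X(o, j) = -o/4
-7*f(-1) + X(-1, -l + 6) = -7*(-1) - 1/4*(-1) = 7 + 1/4 = 29/4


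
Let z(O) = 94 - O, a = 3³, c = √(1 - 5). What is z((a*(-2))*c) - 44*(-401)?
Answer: 17738 + 108*I ≈ 17738.0 + 108.0*I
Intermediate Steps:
c = 2*I (c = √(-4) = 2*I ≈ 2.0*I)
a = 27
z((a*(-2))*c) - 44*(-401) = (94 - 27*(-2)*2*I) - 44*(-401) = (94 - (-54)*2*I) - 1*(-17644) = (94 - (-108)*I) + 17644 = (94 + 108*I) + 17644 = 17738 + 108*I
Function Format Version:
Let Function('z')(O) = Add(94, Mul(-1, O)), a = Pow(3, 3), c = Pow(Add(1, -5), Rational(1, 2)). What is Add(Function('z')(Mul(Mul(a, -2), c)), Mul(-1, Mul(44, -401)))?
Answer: Add(17738, Mul(108, I)) ≈ Add(17738., Mul(108.00, I))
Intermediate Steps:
c = Mul(2, I) (c = Pow(-4, Rational(1, 2)) = Mul(2, I) ≈ Mul(2.0000, I))
a = 27
Add(Function('z')(Mul(Mul(a, -2), c)), Mul(-1, Mul(44, -401))) = Add(Add(94, Mul(-1, Mul(Mul(27, -2), Mul(2, I)))), Mul(-1, Mul(44, -401))) = Add(Add(94, Mul(-1, Mul(-54, Mul(2, I)))), Mul(-1, -17644)) = Add(Add(94, Mul(-1, Mul(-108, I))), 17644) = Add(Add(94, Mul(108, I)), 17644) = Add(17738, Mul(108, I))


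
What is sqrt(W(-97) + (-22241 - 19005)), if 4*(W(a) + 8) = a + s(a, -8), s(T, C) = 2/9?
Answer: I*sqrt(1486015)/6 ≈ 203.17*I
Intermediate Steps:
s(T, C) = 2/9 (s(T, C) = 2*(1/9) = 2/9)
W(a) = -143/18 + a/4 (W(a) = -8 + (a + 2/9)/4 = -8 + (2/9 + a)/4 = -8 + (1/18 + a/4) = -143/18 + a/4)
sqrt(W(-97) + (-22241 - 19005)) = sqrt((-143/18 + (1/4)*(-97)) + (-22241 - 19005)) = sqrt((-143/18 - 97/4) - 41246) = sqrt(-1159/36 - 41246) = sqrt(-1486015/36) = I*sqrt(1486015)/6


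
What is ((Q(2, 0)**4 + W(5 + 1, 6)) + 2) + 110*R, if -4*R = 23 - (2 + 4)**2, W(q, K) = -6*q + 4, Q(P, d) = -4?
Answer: 1167/2 ≈ 583.50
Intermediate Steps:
W(q, K) = 4 - 6*q
R = 13/4 (R = -(23 - (2 + 4)**2)/4 = -(23 - 1*6**2)/4 = -(23 - 1*36)/4 = -(23 - 36)/4 = -1/4*(-13) = 13/4 ≈ 3.2500)
((Q(2, 0)**4 + W(5 + 1, 6)) + 2) + 110*R = (((-4)**4 + (4 - 6*(5 + 1))) + 2) + 110*(13/4) = ((256 + (4 - 6*6)) + 2) + 715/2 = ((256 + (4 - 36)) + 2) + 715/2 = ((256 - 32) + 2) + 715/2 = (224 + 2) + 715/2 = 226 + 715/2 = 1167/2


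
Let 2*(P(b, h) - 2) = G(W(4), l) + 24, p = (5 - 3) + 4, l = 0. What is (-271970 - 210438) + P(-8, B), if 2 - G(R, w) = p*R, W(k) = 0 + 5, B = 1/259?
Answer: -482408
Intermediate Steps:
B = 1/259 ≈ 0.0038610
W(k) = 5
p = 6 (p = 2 + 4 = 6)
G(R, w) = 2 - 6*R
P(b, h) = 0 (P(b, h) = 2 + ((2 - 6*5) + 24)/2 = 2 + ((2 - 30) + 24)/2 = 2 + (-28 + 24)/2 = 2 + (1/2)*(-4) = 2 - 2 = 0)
(-271970 - 210438) + P(-8, B) = (-271970 - 210438) + 0 = -482408 + 0 = -482408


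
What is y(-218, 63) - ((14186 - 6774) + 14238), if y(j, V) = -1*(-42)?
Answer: -21608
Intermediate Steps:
y(j, V) = 42
y(-218, 63) - ((14186 - 6774) + 14238) = 42 - ((14186 - 6774) + 14238) = 42 - (7412 + 14238) = 42 - 1*21650 = 42 - 21650 = -21608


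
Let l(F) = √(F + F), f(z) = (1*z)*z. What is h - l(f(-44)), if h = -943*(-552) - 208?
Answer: 520328 - 44*√2 ≈ 5.2027e+5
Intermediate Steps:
f(z) = z² (f(z) = z*z = z²)
l(F) = √2*√F (l(F) = √(2*F) = √2*√F)
h = 520328 (h = 520536 - 208 = 520328)
h - l(f(-44)) = 520328 - √2*√((-44)²) = 520328 - √2*√1936 = 520328 - √2*44 = 520328 - 44*√2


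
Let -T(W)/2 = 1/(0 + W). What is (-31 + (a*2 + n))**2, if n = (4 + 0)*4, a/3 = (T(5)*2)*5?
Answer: 1521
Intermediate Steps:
T(W) = -2/W (T(W) = -2/(0 + W) = -2/W)
a = -12 (a = 3*((-2/5*2)*5) = 3*((-2*1/5*2)*5) = 3*(-2/5*2*5) = 3*(-4/5*5) = 3*(-4) = -12)
n = 16 (n = 4*4 = 16)
(-31 + (a*2 + n))**2 = (-31 + (-12*2 + 16))**2 = (-31 + (-24 + 16))**2 = (-31 - 8)**2 = (-39)**2 = 1521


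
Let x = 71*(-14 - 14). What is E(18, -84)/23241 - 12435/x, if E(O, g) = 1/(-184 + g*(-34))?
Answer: 193053226277/30863676144 ≈ 6.2550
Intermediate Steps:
E(O, g) = 1/(-184 - 34*g)
x = -1988 (x = 71*(-28) = -1988)
E(18, -84)/23241 - 12435/x = -1/(184 + 34*(-84))/23241 - 12435/(-1988) = -1/(184 - 2856)*(1/23241) - 12435*(-1/1988) = -1/(-2672)*(1/23241) + 12435/1988 = -1*(-1/2672)*(1/23241) + 12435/1988 = (1/2672)*(1/23241) + 12435/1988 = 1/62099952 + 12435/1988 = 193053226277/30863676144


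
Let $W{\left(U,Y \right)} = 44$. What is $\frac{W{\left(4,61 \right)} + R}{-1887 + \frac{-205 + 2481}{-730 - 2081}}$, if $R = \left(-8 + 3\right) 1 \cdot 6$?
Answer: $- \frac{39354}{5306633} \approx -0.007416$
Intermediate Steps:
$R = -30$ ($R = \left(-5\right) 6 = -30$)
$\frac{W{\left(4,61 \right)} + R}{-1887 + \frac{-205 + 2481}{-730 - 2081}} = \frac{44 - 30}{-1887 + \frac{-205 + 2481}{-730 - 2081}} = \frac{14}{-1887 + \frac{2276}{-2811}} = \frac{14}{-1887 + 2276 \left(- \frac{1}{2811}\right)} = \frac{14}{-1887 - \frac{2276}{2811}} = \frac{14}{- \frac{5306633}{2811}} = 14 \left(- \frac{2811}{5306633}\right) = - \frac{39354}{5306633}$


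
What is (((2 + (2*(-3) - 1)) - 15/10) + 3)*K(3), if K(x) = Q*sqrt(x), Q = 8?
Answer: -28*sqrt(3) ≈ -48.497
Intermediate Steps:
K(x) = 8*sqrt(x)
(((2 + (2*(-3) - 1)) - 15/10) + 3)*K(3) = (((2 + (2*(-3) - 1)) - 15/10) + 3)*(8*sqrt(3)) = (((2 + (-6 - 1)) - 15*1/10) + 3)*(8*sqrt(3)) = (((2 - 7) - 3/2) + 3)*(8*sqrt(3)) = ((-5 - 3/2) + 3)*(8*sqrt(3)) = (-13/2 + 3)*(8*sqrt(3)) = -28*sqrt(3)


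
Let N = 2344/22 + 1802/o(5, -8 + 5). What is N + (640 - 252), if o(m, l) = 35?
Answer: 210222/385 ≈ 546.03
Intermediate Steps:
N = 60842/385 (N = 2344/22 + 1802/35 = 2344*(1/22) + 1802*(1/35) = 1172/11 + 1802/35 = 60842/385 ≈ 158.03)
N + (640 - 252) = 60842/385 + (640 - 252) = 60842/385 + 388 = 210222/385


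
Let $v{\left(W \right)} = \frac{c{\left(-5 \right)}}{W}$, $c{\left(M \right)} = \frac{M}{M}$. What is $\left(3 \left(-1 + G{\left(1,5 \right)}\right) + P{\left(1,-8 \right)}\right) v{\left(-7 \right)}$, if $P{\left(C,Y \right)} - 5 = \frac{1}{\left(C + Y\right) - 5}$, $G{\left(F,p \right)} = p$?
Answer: $- \frac{29}{12} \approx -2.4167$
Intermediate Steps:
$P{\left(C,Y \right)} = 5 + \frac{1}{-5 + C + Y}$ ($P{\left(C,Y \right)} = 5 + \frac{1}{\left(C + Y\right) - 5} = 5 + \frac{1}{-5 + C + Y}$)
$c{\left(M \right)} = 1$
$v{\left(W \right)} = \frac{1}{W}$ ($v{\left(W \right)} = 1 \frac{1}{W} = \frac{1}{W}$)
$\left(3 \left(-1 + G{\left(1,5 \right)}\right) + P{\left(1,-8 \right)}\right) v{\left(-7 \right)} = \frac{3 \left(-1 + 5\right) + \frac{-24 + 5 \cdot 1 + 5 \left(-8\right)}{-5 + 1 - 8}}{-7} = \left(3 \cdot 4 + \frac{-24 + 5 - 40}{-12}\right) \left(- \frac{1}{7}\right) = \left(12 - - \frac{59}{12}\right) \left(- \frac{1}{7}\right) = \left(12 + \frac{59}{12}\right) \left(- \frac{1}{7}\right) = \frac{203}{12} \left(- \frac{1}{7}\right) = - \frac{29}{12}$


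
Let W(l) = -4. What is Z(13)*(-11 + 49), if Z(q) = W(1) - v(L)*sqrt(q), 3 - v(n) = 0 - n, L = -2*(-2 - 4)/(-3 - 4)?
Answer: -152 - 342*sqrt(13)/7 ≈ -328.16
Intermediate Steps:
L = -12/7 (L = -(-12)/(-7) = -(-12)*(-1)/7 = -2*6/7 = -12/7 ≈ -1.7143)
v(n) = 3 + n (v(n) = 3 - (0 - n) = 3 - (-1)*n = 3 + n)
Z(q) = -4 - 9*sqrt(q)/7 (Z(q) = -4 - (3 - 12/7)*sqrt(q) = -4 - 9*sqrt(q)/7)
Z(13)*(-11 + 49) = (-4 - 9*sqrt(13)/7)*(-11 + 49) = (-4 - 9*sqrt(13)/7)*38 = -152 - 342*sqrt(13)/7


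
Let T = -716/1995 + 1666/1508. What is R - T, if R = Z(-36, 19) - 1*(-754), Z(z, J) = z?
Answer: 1078915169/1504230 ≈ 717.25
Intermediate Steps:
R = 718 (R = -36 - 1*(-754) = -36 + 754 = 718)
T = 1121971/1504230 (T = -716*1/1995 + 1666*(1/1508) = -716/1995 + 833/754 = 1121971/1504230 ≈ 0.74588)
R - T = 718 - 1*1121971/1504230 = 718 - 1121971/1504230 = 1078915169/1504230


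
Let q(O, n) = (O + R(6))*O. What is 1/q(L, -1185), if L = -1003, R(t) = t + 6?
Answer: 1/993973 ≈ 1.0061e-6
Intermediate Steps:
R(t) = 6 + t
q(O, n) = O*(12 + O) (q(O, n) = (O + (6 + 6))*O = (O + 12)*O = (12 + O)*O = O*(12 + O))
1/q(L, -1185) = 1/(-1003*(12 - 1003)) = 1/(-1003*(-991)) = 1/993973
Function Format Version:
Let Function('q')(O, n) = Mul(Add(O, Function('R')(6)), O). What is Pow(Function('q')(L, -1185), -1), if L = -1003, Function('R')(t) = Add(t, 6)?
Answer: Rational(1, 993973) ≈ 1.0061e-6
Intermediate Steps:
Function('R')(t) = Add(6, t)
Function('q')(O, n) = Mul(O, Add(12, O)) (Function('q')(O, n) = Mul(Add(O, Add(6, 6)), O) = Mul(Add(O, 12), O) = Mul(Add(12, O), O) = Mul(O, Add(12, O)))
Pow(Function('q')(L, -1185), -1) = Pow(Mul(-1003, Add(12, -1003)), -1) = Pow(Mul(-1003, -991), -1) = Pow(993973, -1) = Rational(1, 993973)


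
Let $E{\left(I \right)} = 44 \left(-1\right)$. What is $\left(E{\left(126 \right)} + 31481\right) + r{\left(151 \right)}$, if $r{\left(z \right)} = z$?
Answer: $31588$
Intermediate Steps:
$E{\left(I \right)} = -44$
$\left(E{\left(126 \right)} + 31481\right) + r{\left(151 \right)} = \left(-44 + 31481\right) + 151 = 31437 + 151 = 31588$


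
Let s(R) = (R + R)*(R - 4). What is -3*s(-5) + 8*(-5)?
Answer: -310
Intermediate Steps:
s(R) = 2*R*(-4 + R) (s(R) = (2*R)*(-4 + R) = 2*R*(-4 + R))
-3*s(-5) + 8*(-5) = -6*(-5)*(-4 - 5) + 8*(-5) = -6*(-5)*(-9) - 40 = -3*90 - 40 = -270 - 40 = -310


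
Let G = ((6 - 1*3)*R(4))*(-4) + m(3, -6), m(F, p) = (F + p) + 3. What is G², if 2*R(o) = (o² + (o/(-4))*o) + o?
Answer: 9216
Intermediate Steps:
R(o) = o/2 + 3*o²/8 (R(o) = ((o² + (o/(-4))*o) + o)/2 = ((o² + (o*(-¼))*o) + o)/2 = ((o² + (-o/4)*o) + o)/2 = ((o² - o²/4) + o)/2 = (3*o²/4 + o)/2 = (o + 3*o²/4)/2 = o/2 + 3*o²/8)
m(F, p) = 3 + F + p
G = -96 (G = ((6 - 1*3)*((⅛)*4*(4 + 3*4)))*(-4) + (3 + 3 - 6) = ((6 - 3)*((⅛)*4*(4 + 12)))*(-4) + 0 = (3*((⅛)*4*16))*(-4) + 0 = (3*8)*(-4) + 0 = 24*(-4) + 0 = -96 + 0 = -96)
G² = (-96)² = 9216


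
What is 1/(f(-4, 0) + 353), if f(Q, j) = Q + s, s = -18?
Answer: 1/331 ≈ 0.0030211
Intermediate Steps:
f(Q, j) = -18 + Q (f(Q, j) = Q - 18 = -18 + Q)
1/(f(-4, 0) + 353) = 1/((-18 - 4) + 353) = 1/(-22 + 353) = 1/331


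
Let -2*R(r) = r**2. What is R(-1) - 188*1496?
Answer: -562497/2 ≈ -2.8125e+5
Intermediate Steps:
R(r) = -r**2/2
R(-1) - 188*1496 = -1/2*(-1)**2 - 188*1496 = -1/2*1 - 281248 = -1/2 - 281248 = -562497/2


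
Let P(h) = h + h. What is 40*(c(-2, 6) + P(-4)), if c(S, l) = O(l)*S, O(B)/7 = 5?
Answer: -3120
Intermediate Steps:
O(B) = 35 (O(B) = 7*5 = 35)
P(h) = 2*h
c(S, l) = 35*S
40*(c(-2, 6) + P(-4)) = 40*(35*(-2) + 2*(-4)) = 40*(-70 - 8) = 40*(-78) = -3120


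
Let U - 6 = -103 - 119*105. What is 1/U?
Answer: -1/12592 ≈ -7.9416e-5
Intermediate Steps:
U = -12592 (U = 6 + (-103 - 119*105) = 6 + (-103 - 12495) = 6 - 12598 = -12592)
1/U = 1/(-12592) = -1/12592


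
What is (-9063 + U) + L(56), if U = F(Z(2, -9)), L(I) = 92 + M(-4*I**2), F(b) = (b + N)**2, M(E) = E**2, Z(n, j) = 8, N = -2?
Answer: 157343001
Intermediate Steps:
F(b) = (-2 + b)**2 (F(b) = (b - 2)**2 = (-2 + b)**2)
L(I) = 92 + 16*I**4 (L(I) = 92 + (-4*I**2)**2 = 92 + 16*I**4)
U = 36 (U = (-2 + 8)**2 = 6**2 = 36)
(-9063 + U) + L(56) = (-9063 + 36) + (92 + 16*56**4) = -9027 + (92 + 16*9834496) = -9027 + (92 + 157351936) = -9027 + 157352028 = 157343001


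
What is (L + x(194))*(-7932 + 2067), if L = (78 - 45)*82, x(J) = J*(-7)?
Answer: -7906020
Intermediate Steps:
x(J) = -7*J
L = 2706 (L = 33*82 = 2706)
(L + x(194))*(-7932 + 2067) = (2706 - 7*194)*(-7932 + 2067) = (2706 - 1358)*(-5865) = 1348*(-5865) = -7906020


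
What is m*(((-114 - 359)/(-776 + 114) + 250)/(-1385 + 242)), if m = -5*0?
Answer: 0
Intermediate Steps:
m = 0
m*(((-114 - 359)/(-776 + 114) + 250)/(-1385 + 242)) = 0*(((-114 - 359)/(-776 + 114) + 250)/(-1385 + 242)) = 0*((-473/(-662) + 250)/(-1143)) = 0*((-473*(-1/662) + 250)*(-1/1143)) = 0*((473/662 + 250)*(-1/1143)) = 0*((165973/662)*(-1/1143)) = 0*(-165973/756666) = 0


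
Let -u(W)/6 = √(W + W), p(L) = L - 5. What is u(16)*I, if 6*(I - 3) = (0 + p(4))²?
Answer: -76*√2 ≈ -107.48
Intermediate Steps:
p(L) = -5 + L
I = 19/6 (I = 3 + (0 + (-5 + 4))²/6 = 3 + (0 - 1)²/6 = 3 + (⅙)*(-1)² = 3 + (⅙)*1 = 3 + ⅙ = 19/6 ≈ 3.1667)
u(W) = -6*√2*√W (u(W) = -6*√(W + W) = -6*√2*√W)
u(16)*I = -6*√2*√16*(19/6) = -6*√2*4*(19/6) = -24*√2*(19/6) = -76*√2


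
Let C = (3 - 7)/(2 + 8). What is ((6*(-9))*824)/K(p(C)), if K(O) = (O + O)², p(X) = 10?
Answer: -2781/25 ≈ -111.24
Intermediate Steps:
C = -⅖ (C = -4/10 = -4*⅒ = -⅖ ≈ -0.40000)
K(O) = 4*O² (K(O) = (2*O)² = 4*O²)
((6*(-9))*824)/K(p(C)) = ((6*(-9))*824)/((4*10²)) = (-54*824)/((4*100)) = -44496/400 = -44496*1/400 = -2781/25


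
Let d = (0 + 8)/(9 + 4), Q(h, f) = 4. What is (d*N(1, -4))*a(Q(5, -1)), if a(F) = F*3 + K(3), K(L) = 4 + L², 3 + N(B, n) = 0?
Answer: -600/13 ≈ -46.154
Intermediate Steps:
N(B, n) = -3 (N(B, n) = -3 + 0 = -3)
a(F) = 13 + 3*F (a(F) = F*3 + (4 + 3²) = 3*F + (4 + 9) = 3*F + 13 = 13 + 3*F)
d = 8/13 ≈ 0.61539
(d*N(1, -4))*a(Q(5, -1)) = ((8/13)*(-3))*(13 + 3*4) = -24*(13 + 12)/13 = -24/13*25 = -600/13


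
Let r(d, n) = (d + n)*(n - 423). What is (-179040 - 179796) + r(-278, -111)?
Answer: -151110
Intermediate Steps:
r(d, n) = (-423 + n)*(d + n) (r(d, n) = (d + n)*(-423 + n) = (-423 + n)*(d + n))
(-179040 - 179796) + r(-278, -111) = (-179040 - 179796) + ((-111)**2 - 423*(-278) - 423*(-111) - 278*(-111)) = -358836 + (12321 + 117594 + 46953 + 30858) = -358836 + 207726 = -151110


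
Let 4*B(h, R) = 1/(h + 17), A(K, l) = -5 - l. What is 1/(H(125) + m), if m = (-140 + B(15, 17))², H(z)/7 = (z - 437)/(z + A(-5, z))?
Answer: 81920/1641235461 ≈ 4.9914e-5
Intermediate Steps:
H(z) = 3059/5 - 7*z/5 (H(z) = 7*((z - 437)/(z + (-5 - z))) = 7*((-437 + z)/(-5)) = 7*((-437 + z)*(-⅕)) = 7*(437/5 - z/5) = 3059/5 - 7*z/5)
B(h, R) = 1/(4*(17 + h)) (B(h, R) = 1/(4*(h + 17)) = 1/(4*(17 + h)))
m = 321090561/16384 (m = (-140 + 1/(4*(17 + 15)))² = (-140 + (¼)/32)² = (-140 + (¼)*(1/32))² = (-140 + 1/128)² = (-17919/128)² = 321090561/16384 ≈ 19598.)
1/(H(125) + m) = 1/((3059/5 - 7/5*125) + 321090561/16384) = 1/((3059/5 - 175) + 321090561/16384) = 1/(2184/5 + 321090561/16384) = 1/(1641235461/81920) = 81920/1641235461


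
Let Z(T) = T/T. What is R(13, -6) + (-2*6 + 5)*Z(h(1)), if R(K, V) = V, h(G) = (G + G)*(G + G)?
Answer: -13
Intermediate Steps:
h(G) = 4*G² (h(G) = (2*G)*(2*G) = 4*G²)
Z(T) = 1
R(13, -6) + (-2*6 + 5)*Z(h(1)) = -6 + (-2*6 + 5)*1 = -6 + (-12 + 5)*1 = -6 - 7*1 = -6 - 7 = -13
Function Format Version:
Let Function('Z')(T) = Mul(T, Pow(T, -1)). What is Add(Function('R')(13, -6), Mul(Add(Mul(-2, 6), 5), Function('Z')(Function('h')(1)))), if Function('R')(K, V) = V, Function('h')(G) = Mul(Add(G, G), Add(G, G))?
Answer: -13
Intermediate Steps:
Function('h')(G) = Mul(4, Pow(G, 2)) (Function('h')(G) = Mul(Mul(2, G), Mul(2, G)) = Mul(4, Pow(G, 2)))
Function('Z')(T) = 1
Add(Function('R')(13, -6), Mul(Add(Mul(-2, 6), 5), Function('Z')(Function('h')(1)))) = Add(-6, Mul(Add(Mul(-2, 6), 5), 1)) = Add(-6, Mul(Add(-12, 5), 1)) = Add(-6, Mul(-7, 1)) = Add(-6, -7) = -13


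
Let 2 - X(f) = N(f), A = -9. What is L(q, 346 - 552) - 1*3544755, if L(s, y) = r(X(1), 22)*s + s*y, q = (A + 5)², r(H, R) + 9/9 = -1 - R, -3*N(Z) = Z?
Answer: -3548435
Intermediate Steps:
N(Z) = -Z/3
X(f) = 2 + f/3 (X(f) = 2 - (-1)*f/3 = 2 + f/3)
r(H, R) = -2 - R (r(H, R) = -1 + (-1 - R) = -2 - R)
q = 16 (q = (-9 + 5)² = (-4)² = 16)
L(s, y) = -24*s + s*y (L(s, y) = (-2 - 1*22)*s + s*y = (-2 - 22)*s + s*y = -24*s + s*y)
L(q, 346 - 552) - 1*3544755 = 16*(-24 + (346 - 552)) - 1*3544755 = 16*(-24 - 206) - 3544755 = 16*(-230) - 3544755 = -3680 - 3544755 = -3548435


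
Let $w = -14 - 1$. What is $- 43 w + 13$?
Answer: $658$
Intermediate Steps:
$w = -15$
$- 43 w + 13 = \left(-43\right) \left(-15\right) + 13 = 645 + 13 = 658$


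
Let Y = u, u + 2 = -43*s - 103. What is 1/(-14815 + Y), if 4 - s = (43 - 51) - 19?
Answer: -1/16253 ≈ -6.1527e-5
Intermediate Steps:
s = 31 (s = 4 - ((43 - 51) - 19) = 4 - (-8 - 19) = 4 - 1*(-27) = 4 + 27 = 31)
u = -1438 (u = -2 + (-43*31 - 103) = -2 + (-1333 - 103) = -2 - 1436 = -1438)
Y = -1438
1/(-14815 + Y) = 1/(-14815 - 1438) = 1/(-16253) = -1/16253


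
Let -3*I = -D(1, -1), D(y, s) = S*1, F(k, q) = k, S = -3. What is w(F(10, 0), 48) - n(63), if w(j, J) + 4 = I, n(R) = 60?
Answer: -65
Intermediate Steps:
D(y, s) = -3 (D(y, s) = -3*1 = -3)
I = -1 (I = -(-1)*(-3)/3 = -⅓*3 = -1)
w(j, J) = -5 (w(j, J) = -4 - 1 = -5)
w(F(10, 0), 48) - n(63) = -5 - 1*60 = -5 - 60 = -65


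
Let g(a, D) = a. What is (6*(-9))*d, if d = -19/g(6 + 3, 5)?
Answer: 114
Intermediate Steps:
d = -19/9 (d = -19/(6 + 3) = -19/9 ≈ -2.1111)
(6*(-9))*d = (6*(-9))*(-19/9) = -54*(-19/9) = 114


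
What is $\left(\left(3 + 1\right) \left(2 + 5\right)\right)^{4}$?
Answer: $614656$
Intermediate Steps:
$\left(\left(3 + 1\right) \left(2 + 5\right)\right)^{4} = \left(4 \cdot 7\right)^{4} = 28^{4} = 614656$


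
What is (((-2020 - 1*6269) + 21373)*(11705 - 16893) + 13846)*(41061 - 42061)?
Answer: 67865946000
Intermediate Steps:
(((-2020 - 1*6269) + 21373)*(11705 - 16893) + 13846)*(41061 - 42061) = (((-2020 - 6269) + 21373)*(-5188) + 13846)*(-1000) = ((-8289 + 21373)*(-5188) + 13846)*(-1000) = (13084*(-5188) + 13846)*(-1000) = (-67879792 + 13846)*(-1000) = -67865946*(-1000) = 67865946000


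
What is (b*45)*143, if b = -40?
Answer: -257400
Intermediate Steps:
(b*45)*143 = -40*45*143 = -1800*143 = -257400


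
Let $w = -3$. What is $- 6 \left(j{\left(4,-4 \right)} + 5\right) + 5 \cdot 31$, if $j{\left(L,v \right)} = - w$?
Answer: $107$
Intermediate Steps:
$j{\left(L,v \right)} = 3$ ($j{\left(L,v \right)} = \left(-1\right) \left(-3\right) = 3$)
$- 6 \left(j{\left(4,-4 \right)} + 5\right) + 5 \cdot 31 = - 6 \left(3 + 5\right) + 5 \cdot 31 = \left(-6\right) 8 + 155 = -48 + 155 = 107$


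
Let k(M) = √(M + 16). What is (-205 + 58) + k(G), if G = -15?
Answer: -146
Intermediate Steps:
k(M) = √(16 + M)
(-205 + 58) + k(G) = (-205 + 58) + √(16 - 15) = -147 + √1 = -147 + 1 = -146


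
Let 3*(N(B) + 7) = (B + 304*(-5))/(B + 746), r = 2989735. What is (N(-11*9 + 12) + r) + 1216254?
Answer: 8315224807/1977 ≈ 4.2060e+6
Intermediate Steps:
N(B) = -7 + (-1520 + B)/(3*(746 + B)) (N(B) = -7 + ((B + 304*(-5))/(B + 746))/3 = -7 + ((B - 1520)/(746 + B))/3 = -7 + ((-1520 + B)/(746 + B))/3 = -7 + (-1520 + B)/(3*(746 + B)))
(N(-11*9 + 12) + r) + 1216254 = (2*(-8593 - 10*(-11*9 + 12))/(3*(746 + (-11*9 + 12))) + 2989735) + 1216254 = (2*(-8593 - 10*(-99 + 12))/(3*(746 + (-99 + 12))) + 2989735) + 1216254 = (2*(-8593 - 10*(-87))/(3*(746 - 87)) + 2989735) + 1216254 = ((⅔)*(-8593 + 870)/659 + 2989735) + 1216254 = ((⅔)*(1/659)*(-7723) + 2989735) + 1216254 = (-15446/1977 + 2989735) + 1216254 = 5910690649/1977 + 1216254 = 8315224807/1977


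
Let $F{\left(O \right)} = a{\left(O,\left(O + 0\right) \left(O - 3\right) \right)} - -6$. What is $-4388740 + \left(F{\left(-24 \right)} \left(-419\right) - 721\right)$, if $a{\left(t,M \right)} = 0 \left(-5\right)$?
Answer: $-4391975$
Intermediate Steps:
$a{\left(t,M \right)} = 0$
$F{\left(O \right)} = 6$ ($F{\left(O \right)} = 0 - -6 = 0 + 6 = 6$)
$-4388740 + \left(F{\left(-24 \right)} \left(-419\right) - 721\right) = -4388740 + \left(6 \left(-419\right) - 721\right) = -4388740 - 3235 = -4391975$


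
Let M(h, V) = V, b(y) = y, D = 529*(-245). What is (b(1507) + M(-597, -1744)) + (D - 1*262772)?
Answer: -392614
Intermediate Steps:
D = -129605
(b(1507) + M(-597, -1744)) + (D - 1*262772) = (1507 - 1744) + (-129605 - 1*262772) = -237 + (-129605 - 262772) = -237 - 392377 = -392614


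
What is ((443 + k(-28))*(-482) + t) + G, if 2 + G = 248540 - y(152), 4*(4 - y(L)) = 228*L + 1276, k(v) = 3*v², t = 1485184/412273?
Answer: -449241271545/412273 ≈ -1.0897e+6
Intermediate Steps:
t = 1485184/412273 (t = 1485184*(1/412273) = 1485184/412273 ≈ 3.6024)
y(L) = -315 - 57*L (y(L) = 4 - (228*L + 1276)/4 = 4 - (1276 + 228*L)/4 = 4 + (-319 - 57*L) = -315 - 57*L)
G = 257517 (G = -2 + (248540 - (-315 - 57*152)) = -2 + (248540 - (-315 - 8664)) = -2 + (248540 - 1*(-8979)) = -2 + (248540 + 8979) = -2 + 257519 = 257517)
((443 + k(-28))*(-482) + t) + G = ((443 + 3*(-28)²)*(-482) + 1485184/412273) + 257517 = ((443 + 3*784)*(-482) + 1485184/412273) + 257517 = ((443 + 2352)*(-482) + 1485184/412273) + 257517 = (2795*(-482) + 1485184/412273) + 257517 = (-1347190 + 1485184/412273) + 257517 = -555408577686/412273 + 257517 = -449241271545/412273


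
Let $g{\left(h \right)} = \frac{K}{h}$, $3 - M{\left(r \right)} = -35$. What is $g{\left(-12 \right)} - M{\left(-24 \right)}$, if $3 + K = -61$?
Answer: $- \frac{98}{3} \approx -32.667$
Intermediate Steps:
$K = -64$ ($K = -3 - 61 = -64$)
$M{\left(r \right)} = 38$ ($M{\left(r \right)} = 3 - -35 = 3 + 35 = 38$)
$g{\left(h \right)} = - \frac{64}{h}$
$g{\left(-12 \right)} - M{\left(-24 \right)} = - \frac{64}{-12} - 38 = \left(-64\right) \left(- \frac{1}{12}\right) - 38 = \frac{16}{3} - 38 = - \frac{98}{3}$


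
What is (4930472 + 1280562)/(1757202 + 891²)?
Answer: 6211034/2551083 ≈ 2.4347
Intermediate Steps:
(4930472 + 1280562)/(1757202 + 891²) = 6211034/(1757202 + 793881) = 6211034/2551083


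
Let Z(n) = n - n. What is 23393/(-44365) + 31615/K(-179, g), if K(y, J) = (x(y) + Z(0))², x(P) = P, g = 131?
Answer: 653064362/1421498965 ≈ 0.45942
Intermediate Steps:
Z(n) = 0
K(y, J) = y² (K(y, J) = (y + 0)² = y²)
23393/(-44365) + 31615/K(-179, g) = 23393/(-44365) + 31615/((-179)²) = 23393*(-1/44365) + 31615/32041 = -23393/44365 + 31615*(1/32041) = -23393/44365 + 31615/32041 = 653064362/1421498965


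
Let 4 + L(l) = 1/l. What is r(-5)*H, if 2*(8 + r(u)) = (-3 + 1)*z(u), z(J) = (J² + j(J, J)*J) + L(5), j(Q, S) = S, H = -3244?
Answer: 879124/5 ≈ 1.7582e+5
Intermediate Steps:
L(l) = -4 + 1/l
z(J) = -19/5 + 2*J² (z(J) = (J² + J*J) + (-4 + 1/5) = (J² + J²) + (-4 + ⅕) = 2*J² - 19/5 = -19/5 + 2*J²)
r(u) = -21/5 - 2*u² (r(u) = -8 + ((-3 + 1)*(-19/5 + 2*u²))/2 = -8 + (-2*(-19/5 + 2*u²))/2 = -8 + (38/5 - 4*u²)/2 = -8 + (19/5 - 2*u²) = -21/5 - 2*u²)
r(-5)*H = (-21/5 - 2*(-5)²)*(-3244) = (-21/5 - 2*25)*(-3244) = (-21/5 - 50)*(-3244) = -271/5*(-3244) = 879124/5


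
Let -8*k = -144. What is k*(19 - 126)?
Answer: -1926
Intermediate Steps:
k = 18 (k = -1/8*(-144) = 18)
k*(19 - 126) = 18*(19 - 126) = 18*(-107) = -1926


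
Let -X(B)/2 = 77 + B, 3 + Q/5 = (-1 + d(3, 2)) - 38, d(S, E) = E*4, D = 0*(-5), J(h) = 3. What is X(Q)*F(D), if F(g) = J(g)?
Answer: 558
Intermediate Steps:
D = 0
F(g) = 3
d(S, E) = 4*E
Q = -170 (Q = -15 + 5*((-1 + 4*2) - 38) = -15 + 5*((-1 + 8) - 38) = -15 + 5*(7 - 38) = -15 + 5*(-31) = -15 - 155 = -170)
X(B) = -154 - 2*B (X(B) = -2*(77 + B) = -154 - 2*B)
X(Q)*F(D) = (-154 - 2*(-170))*3 = (-154 + 340)*3 = 186*3 = 558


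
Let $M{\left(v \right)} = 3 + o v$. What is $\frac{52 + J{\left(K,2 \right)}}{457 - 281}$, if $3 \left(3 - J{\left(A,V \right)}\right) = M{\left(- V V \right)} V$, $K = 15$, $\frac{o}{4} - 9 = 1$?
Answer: $\frac{479}{528} \approx 0.9072$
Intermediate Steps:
$o = 40$ ($o = 36 + 4 \cdot 1 = 36 + 4 = 40$)
$M{\left(v \right)} = 3 + 40 v$
$J{\left(A,V \right)} = 3 - \frac{V \left(3 - 40 V^{2}\right)}{3}$ ($J{\left(A,V \right)} = 3 - \frac{\left(3 + 40 - V V\right) V}{3} = 3 - \frac{\left(3 + 40 \left(- V^{2}\right)\right) V}{3} = 3 - \frac{\left(3 - 40 V^{2}\right) V}{3} = 3 - \frac{V \left(3 - 40 V^{2}\right)}{3}$)
$\frac{52 + J{\left(K,2 \right)}}{457 - 281} = \frac{52 + \left(3 - 2 + \frac{40 \cdot 2^{3}}{3}\right)}{457 - 281} = \frac{52 + \left(3 - 2 + \frac{40}{3} \cdot 8\right)}{176} = \left(52 + \left(3 - 2 + \frac{320}{3}\right)\right) \frac{1}{176} = \left(52 + \frac{323}{3}\right) \frac{1}{176} = \frac{479}{3} \cdot \frac{1}{176} = \frac{479}{528}$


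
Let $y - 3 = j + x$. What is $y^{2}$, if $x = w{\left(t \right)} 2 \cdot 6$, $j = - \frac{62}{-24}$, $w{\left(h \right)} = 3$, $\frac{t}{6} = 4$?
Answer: $\frac{249001}{144} \approx 1729.2$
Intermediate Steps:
$t = 24$ ($t = 6 \cdot 4 = 24$)
$j = \frac{31}{12}$ ($j = \left(-62\right) \left(- \frac{1}{24}\right) = \frac{31}{12} \approx 2.5833$)
$x = 36$ ($x = 3 \cdot 2 \cdot 6 = 6 \cdot 6 = 36$)
$y = \frac{499}{12}$ ($y = 3 + \left(\frac{31}{12} + 36\right) = 3 + \frac{463}{12} = \frac{499}{12} \approx 41.583$)
$y^{2} = \left(\frac{499}{12}\right)^{2} = \frac{249001}{144}$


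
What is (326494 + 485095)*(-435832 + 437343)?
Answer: 1226310979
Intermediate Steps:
(326494 + 485095)*(-435832 + 437343) = 811589*1511 = 1226310979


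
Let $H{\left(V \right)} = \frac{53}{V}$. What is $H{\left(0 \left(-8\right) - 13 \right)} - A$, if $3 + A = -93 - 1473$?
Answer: $\frac{20344}{13} \approx 1564.9$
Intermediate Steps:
$A = -1569$ ($A = -3 - 1566 = -1569$)
$H{\left(0 \left(-8\right) - 13 \right)} - A = \frac{53}{0 \left(-8\right) - 13} - -1569 = \frac{53}{0 - 13} + 1569 = \frac{53}{-13} + 1569 = 53 \left(- \frac{1}{13}\right) + 1569 = - \frac{53}{13} + 1569 = \frac{20344}{13}$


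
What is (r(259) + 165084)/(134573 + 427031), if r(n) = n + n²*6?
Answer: 567829/561604 ≈ 1.0111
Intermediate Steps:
r(n) = n + 6*n²
(r(259) + 165084)/(134573 + 427031) = (259*(1 + 6*259) + 165084)/(134573 + 427031) = (259*(1 + 1554) + 165084)/561604 = (259*1555 + 165084)*(1/561604) = (402745 + 165084)*(1/561604) = 567829*(1/561604) = 567829/561604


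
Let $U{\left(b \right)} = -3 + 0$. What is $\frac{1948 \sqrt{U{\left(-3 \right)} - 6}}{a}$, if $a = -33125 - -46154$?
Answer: $\frac{1948 i}{4343} \approx 0.44854 i$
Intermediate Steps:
$U{\left(b \right)} = -3$
$a = 13029$ ($a = -33125 + 46154 = 13029$)
$\frac{1948 \sqrt{U{\left(-3 \right)} - 6}}{a} = \frac{1948 \sqrt{-3 - 6}}{13029} = 1948 \sqrt{-9} \cdot \frac{1}{13029} = 1948 \cdot 3 i \frac{1}{13029} = 5844 i \frac{1}{13029} = \frac{1948 i}{4343}$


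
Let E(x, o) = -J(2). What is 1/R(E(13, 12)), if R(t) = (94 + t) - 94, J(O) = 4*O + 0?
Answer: -⅛ ≈ -0.12500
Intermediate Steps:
J(O) = 4*O
E(x, o) = -8 (E(x, o) = -4*2 = -1*8 = -8)
R(t) = t
1/R(E(13, 12)) = 1/(-8) = -⅛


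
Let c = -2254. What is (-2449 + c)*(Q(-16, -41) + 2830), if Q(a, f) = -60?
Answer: -13027310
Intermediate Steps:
(-2449 + c)*(Q(-16, -41) + 2830) = (-2449 - 2254)*(-60 + 2830) = -4703*2770 = -13027310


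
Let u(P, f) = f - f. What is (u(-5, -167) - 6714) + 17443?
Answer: 10729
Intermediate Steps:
u(P, f) = 0
(u(-5, -167) - 6714) + 17443 = (0 - 6714) + 17443 = -6714 + 17443 = 10729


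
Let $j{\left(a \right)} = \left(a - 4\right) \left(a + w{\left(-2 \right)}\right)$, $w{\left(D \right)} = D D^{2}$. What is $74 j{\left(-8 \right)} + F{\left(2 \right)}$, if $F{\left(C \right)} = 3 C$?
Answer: $14214$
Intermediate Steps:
$w{\left(D \right)} = D^{3}$
$j{\left(a \right)} = \left(-8 + a\right) \left(-4 + a\right)$ ($j{\left(a \right)} = \left(a - 4\right) \left(a + \left(-2\right)^{3}\right) = \left(-4 + a\right) \left(a - 8\right) = \left(-4 + a\right) \left(-8 + a\right) = \left(-8 + a\right) \left(-4 + a\right)$)
$74 j{\left(-8 \right)} + F{\left(2 \right)} = 74 \left(32 + \left(-8\right)^{2} - -96\right) + 3 \cdot 2 = 74 \left(32 + 64 + 96\right) + 6 = 74 \cdot 192 + 6 = 14208 + 6 = 14214$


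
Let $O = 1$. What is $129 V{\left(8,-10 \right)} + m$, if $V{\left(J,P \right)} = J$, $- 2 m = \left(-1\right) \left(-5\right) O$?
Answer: $\frac{2059}{2} \approx 1029.5$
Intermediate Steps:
$m = - \frac{5}{2}$ ($m = - \frac{\left(-1\right) \left(-5\right) 1}{2} = - \frac{5 \cdot 1}{2} = \left(- \frac{1}{2}\right) 5 = - \frac{5}{2} \approx -2.5$)
$129 V{\left(8,-10 \right)} + m = 129 \cdot 8 - \frac{5}{2} = 1032 - \frac{5}{2} = \frac{2059}{2}$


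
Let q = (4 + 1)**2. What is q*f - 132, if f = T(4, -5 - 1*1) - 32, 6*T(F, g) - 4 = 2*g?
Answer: -2896/3 ≈ -965.33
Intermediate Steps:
T(F, g) = 2/3 + g/3 (T(F, g) = 2/3 + (2*g)/6 = 2/3 + g/3)
f = -100/3 (f = (2/3 + (-5 - 1*1)/3) - 32 = (2/3 + (-5 - 1)/3) - 32 = (2/3 + (1/3)*(-6)) - 32 = (2/3 - 2) - 32 = -4/3 - 32 = -100/3 ≈ -33.333)
q = 25 (q = 5**2 = 25)
q*f - 132 = 25*(-100/3) - 132 = -2500/3 - 132 = -2896/3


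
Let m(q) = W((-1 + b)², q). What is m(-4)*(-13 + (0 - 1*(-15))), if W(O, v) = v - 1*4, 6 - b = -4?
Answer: -16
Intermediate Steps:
b = 10 (b = 6 - 1*(-4) = 6 + 4 = 10)
W(O, v) = -4 + v (W(O, v) = v - 4 = -4 + v)
m(q) = -4 + q
m(-4)*(-13 + (0 - 1*(-15))) = (-4 - 4)*(-13 + (0 - 1*(-15))) = -8*(-13 + (0 + 15)) = -8*(-13 + 15) = -8*2 = -16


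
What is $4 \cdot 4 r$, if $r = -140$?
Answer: $-2240$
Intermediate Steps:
$4 \cdot 4 r = 4 \cdot 4 \left(-140\right) = 16 \left(-140\right) = -2240$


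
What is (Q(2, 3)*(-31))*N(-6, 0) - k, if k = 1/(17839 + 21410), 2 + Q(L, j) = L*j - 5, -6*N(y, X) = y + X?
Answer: 1216718/39249 ≈ 31.000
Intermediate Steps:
N(y, X) = -X/6 - y/6 (N(y, X) = -(y + X)/6 = -(X + y)/6 = -X/6 - y/6)
Q(L, j) = -7 + L*j (Q(L, j) = -2 + (L*j - 5) = -2 + (-5 + L*j) = -7 + L*j)
k = 1/39249 ≈ 2.5478e-5
(Q(2, 3)*(-31))*N(-6, 0) - k = ((-7 + 2*3)*(-31))*(-⅙*0 - ⅙*(-6)) - 1*1/39249 = ((-7 + 6)*(-31))*(0 + 1) - 1/39249 = -1*(-31)*1 - 1/39249 = 31*1 - 1/39249 = 31 - 1/39249 = 1216718/39249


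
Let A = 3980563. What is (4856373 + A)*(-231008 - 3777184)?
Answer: -35420136179712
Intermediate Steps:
(4856373 + A)*(-231008 - 3777184) = (4856373 + 3980563)*(-231008 - 3777184) = 8836936*(-4008192) = -35420136179712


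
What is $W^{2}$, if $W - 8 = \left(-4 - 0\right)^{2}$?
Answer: $576$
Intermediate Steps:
$W = 24$ ($W = 8 + \left(-4 - 0\right)^{2} = 8 + \left(-4 + 0\right)^{2} = 8 + \left(-4\right)^{2} = 8 + 16 = 24$)
$W^{2} = 24^{2} = 576$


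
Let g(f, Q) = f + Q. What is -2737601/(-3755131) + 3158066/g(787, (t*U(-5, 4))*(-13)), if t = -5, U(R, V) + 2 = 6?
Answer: 11861817804893/3931622157 ≈ 3017.0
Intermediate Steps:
U(R, V) = 4 (U(R, V) = -2 + 6 = 4)
g(f, Q) = Q + f
-2737601/(-3755131) + 3158066/g(787, (t*U(-5, 4))*(-13)) = -2737601/(-3755131) + 3158066/(-5*4*(-13) + 787) = -2737601*(-1/3755131) + 3158066/(-20*(-13) + 787) = 2737601/3755131 + 3158066/(260 + 787) = 2737601/3755131 + 3158066/1047 = 11861817804893/3931622157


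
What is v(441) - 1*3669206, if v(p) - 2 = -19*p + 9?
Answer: -3677574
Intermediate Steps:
v(p) = 11 - 19*p (v(p) = 2 + (-19*p + 9) = 2 + (9 - 19*p) = 11 - 19*p)
v(441) - 1*3669206 = (11 - 19*441) - 1*3669206 = (11 - 8379) - 3669206 = -8368 - 3669206 = -3677574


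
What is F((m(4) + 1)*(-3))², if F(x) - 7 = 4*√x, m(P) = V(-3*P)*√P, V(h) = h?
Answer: 1153 + 56*√69 ≈ 1618.2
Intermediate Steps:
m(P) = -3*P^(3/2) (m(P) = (-3*P)*√P = -3*P^(3/2))
F(x) = 7 + 4*√x
F((m(4) + 1)*(-3))² = (7 + 4*√((-3*4^(3/2) + 1)*(-3)))² = (7 + 4*√((-3*8 + 1)*(-3)))² = (7 + 4*√((-24 + 1)*(-3)))² = (7 + 4*√(-23*(-3)))² = (7 + 4*√69)²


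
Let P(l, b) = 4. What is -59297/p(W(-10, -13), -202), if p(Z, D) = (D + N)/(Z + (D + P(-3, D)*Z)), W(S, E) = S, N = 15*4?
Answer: -7471422/71 ≈ -1.0523e+5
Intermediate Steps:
N = 60
p(Z, D) = (60 + D)/(D + 5*Z) (p(Z, D) = (D + 60)/(Z + (D + 4*Z)) = (60 + D)/(D + 5*Z))
-59297/p(W(-10, -13), -202) = -59297*(-202 + 5*(-10))/(60 - 202) = -59297/(-142/(-202 - 50)) = -59297/(-142/(-252)) = -59297/((-1/252*(-142))) = -59297/71/126 = -59297*126/71 = -7471422/71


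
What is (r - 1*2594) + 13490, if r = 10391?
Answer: 21287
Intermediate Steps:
(r - 1*2594) + 13490 = (10391 - 1*2594) + 13490 = (10391 - 2594) + 13490 = 7797 + 13490 = 21287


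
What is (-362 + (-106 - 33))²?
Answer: 251001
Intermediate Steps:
(-362 + (-106 - 33))² = (-362 - 139)² = (-501)² = 251001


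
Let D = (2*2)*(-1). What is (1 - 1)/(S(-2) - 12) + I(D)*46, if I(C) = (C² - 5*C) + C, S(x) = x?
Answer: 1472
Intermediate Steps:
D = -4 (D = 4*(-1) = -4)
I(C) = C² - 4*C
(1 - 1)/(S(-2) - 12) + I(D)*46 = (1 - 1)/(-2 - 12) - 4*(-4 - 4)*46 = 0/(-14) - 4*(-8)*46 = 0*(-1/14) + 32*46 = 0 + 1472 = 1472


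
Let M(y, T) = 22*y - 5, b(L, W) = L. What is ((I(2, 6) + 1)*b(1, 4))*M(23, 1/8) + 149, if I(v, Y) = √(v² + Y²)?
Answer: 650 + 1002*√10 ≈ 3818.6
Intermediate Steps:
M(y, T) = -5 + 22*y
I(v, Y) = √(Y² + v²)
((I(2, 6) + 1)*b(1, 4))*M(23, 1/8) + 149 = ((√(6² + 2²) + 1)*1)*(-5 + 22*23) + 149 = ((√(36 + 4) + 1)*1)*(-5 + 506) + 149 = ((√40 + 1)*1)*501 + 149 = ((2*√10 + 1)*1)*501 + 149 = ((1 + 2*√10)*1)*501 + 149 = (1 + 2*√10)*501 + 149 = (501 + 1002*√10) + 149 = 650 + 1002*√10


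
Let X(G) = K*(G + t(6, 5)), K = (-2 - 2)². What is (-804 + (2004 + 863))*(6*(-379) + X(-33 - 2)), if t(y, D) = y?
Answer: -5648494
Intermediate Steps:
K = 16 (K = (-4)² = 16)
X(G) = 96 + 16*G (X(G) = 16*(G + 6) = 16*(6 + G) = 96 + 16*G)
(-804 + (2004 + 863))*(6*(-379) + X(-33 - 2)) = (-804 + (2004 + 863))*(6*(-379) + (96 + 16*(-33 - 2))) = (-804 + 2867)*(-2274 + (96 + 16*(-35))) = 2063*(-2274 + (96 - 560)) = 2063*(-2274 - 464) = 2063*(-2738) = -5648494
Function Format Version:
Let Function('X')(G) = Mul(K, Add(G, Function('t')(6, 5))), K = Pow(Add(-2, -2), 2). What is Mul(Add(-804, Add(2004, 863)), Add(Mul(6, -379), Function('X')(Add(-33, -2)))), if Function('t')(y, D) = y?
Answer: -5648494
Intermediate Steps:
K = 16 (K = Pow(-4, 2) = 16)
Function('X')(G) = Add(96, Mul(16, G)) (Function('X')(G) = Mul(16, Add(G, 6)) = Mul(16, Add(6, G)) = Add(96, Mul(16, G)))
Mul(Add(-804, Add(2004, 863)), Add(Mul(6, -379), Function('X')(Add(-33, -2)))) = Mul(Add(-804, Add(2004, 863)), Add(Mul(6, -379), Add(96, Mul(16, Add(-33, -2))))) = Mul(Add(-804, 2867), Add(-2274, Add(96, Mul(16, -35)))) = Mul(2063, Add(-2274, Add(96, -560))) = Mul(2063, Add(-2274, -464)) = Mul(2063, -2738) = -5648494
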